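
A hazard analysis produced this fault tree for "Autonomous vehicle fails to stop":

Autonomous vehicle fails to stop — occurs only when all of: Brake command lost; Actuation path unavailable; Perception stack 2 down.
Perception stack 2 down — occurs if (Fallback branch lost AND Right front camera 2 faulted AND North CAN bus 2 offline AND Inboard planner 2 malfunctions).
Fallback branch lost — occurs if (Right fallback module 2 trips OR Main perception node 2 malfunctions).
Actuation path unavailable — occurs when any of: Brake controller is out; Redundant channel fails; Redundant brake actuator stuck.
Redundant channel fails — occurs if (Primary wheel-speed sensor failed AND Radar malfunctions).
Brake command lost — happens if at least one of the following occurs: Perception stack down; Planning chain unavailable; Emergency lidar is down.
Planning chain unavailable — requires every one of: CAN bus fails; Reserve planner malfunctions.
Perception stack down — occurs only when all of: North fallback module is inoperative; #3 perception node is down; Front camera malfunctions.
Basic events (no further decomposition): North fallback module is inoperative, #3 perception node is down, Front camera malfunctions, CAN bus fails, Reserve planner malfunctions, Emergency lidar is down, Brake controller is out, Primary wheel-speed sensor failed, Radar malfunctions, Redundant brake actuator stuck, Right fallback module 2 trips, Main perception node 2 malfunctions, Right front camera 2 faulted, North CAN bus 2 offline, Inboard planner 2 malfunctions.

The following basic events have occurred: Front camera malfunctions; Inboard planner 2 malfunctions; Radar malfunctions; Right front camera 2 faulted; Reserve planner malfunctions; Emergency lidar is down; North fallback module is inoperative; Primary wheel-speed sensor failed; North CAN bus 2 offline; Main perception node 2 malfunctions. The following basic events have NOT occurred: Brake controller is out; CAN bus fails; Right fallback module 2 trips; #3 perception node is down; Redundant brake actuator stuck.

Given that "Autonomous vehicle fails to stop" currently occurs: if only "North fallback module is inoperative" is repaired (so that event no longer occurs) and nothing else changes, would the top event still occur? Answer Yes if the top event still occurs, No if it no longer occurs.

Yes

Counterfactual: set "North fallback module is inoperative" to not occurred.
Perception stack down [AND]: North fallback module is inoperative=not, #3 perception node is down=not, Front camera malfunctions=occurs → not all inputs occur → does not occur.
Planning chain unavailable [AND]: CAN bus fails=not, Reserve planner malfunctions=occurs → not all inputs occur → does not occur.
Brake command lost [OR]: Perception stack down=not, Planning chain unavailable=not, Emergency lidar is down=occurs → at least one input occurs → occurs.
Redundant channel fails [AND]: Primary wheel-speed sensor failed=occurs, Radar malfunctions=occurs → all inputs occur → occurs.
Actuation path unavailable [OR]: Brake controller is out=not, Redundant channel fails=occurs, Redundant brake actuator stuck=not → at least one input occurs → occurs.
Fallback branch lost [OR]: Right fallback module 2 trips=not, Main perception node 2 malfunctions=occurs → at least one input occurs → occurs.
Perception stack 2 down [AND]: Fallback branch lost=occurs, Right front camera 2 faulted=occurs, North CAN bus 2 offline=occurs, Inboard planner 2 malfunctions=occurs → all inputs occur → occurs.
Autonomous vehicle fails to stop [AND]: Brake command lost=occurs, Actuation path unavailable=occurs, Perception stack 2 down=occurs → all inputs occur → occurs.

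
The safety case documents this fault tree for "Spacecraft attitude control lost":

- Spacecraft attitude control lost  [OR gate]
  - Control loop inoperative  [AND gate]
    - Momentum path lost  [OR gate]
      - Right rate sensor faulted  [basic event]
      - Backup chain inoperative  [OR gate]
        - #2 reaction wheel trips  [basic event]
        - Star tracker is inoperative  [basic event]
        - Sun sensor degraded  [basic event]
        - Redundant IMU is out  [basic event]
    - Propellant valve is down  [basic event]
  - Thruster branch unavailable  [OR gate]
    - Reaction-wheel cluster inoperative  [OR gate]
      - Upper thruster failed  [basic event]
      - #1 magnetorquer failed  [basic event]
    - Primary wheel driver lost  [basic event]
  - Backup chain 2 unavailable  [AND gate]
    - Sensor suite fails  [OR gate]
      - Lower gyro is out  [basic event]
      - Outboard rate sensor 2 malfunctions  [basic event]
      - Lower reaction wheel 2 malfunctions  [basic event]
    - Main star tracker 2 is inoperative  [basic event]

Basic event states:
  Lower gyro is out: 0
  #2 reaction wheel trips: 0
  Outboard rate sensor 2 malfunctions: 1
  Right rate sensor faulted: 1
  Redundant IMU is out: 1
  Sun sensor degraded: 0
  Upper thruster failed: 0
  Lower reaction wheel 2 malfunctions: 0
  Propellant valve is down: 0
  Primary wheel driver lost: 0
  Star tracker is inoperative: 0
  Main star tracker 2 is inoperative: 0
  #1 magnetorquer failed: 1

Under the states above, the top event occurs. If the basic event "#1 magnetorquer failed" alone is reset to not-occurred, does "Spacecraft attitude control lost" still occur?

Counterfactual: set "#1 magnetorquer failed" to not occurred.
Backup chain inoperative [OR]: #2 reaction wheel trips=not, Star tracker is inoperative=not, Sun sensor degraded=not, Redundant IMU is out=occurs → at least one input occurs → occurs.
Momentum path lost [OR]: Right rate sensor faulted=occurs, Backup chain inoperative=occurs → at least one input occurs → occurs.
Control loop inoperative [AND]: Momentum path lost=occurs, Propellant valve is down=not → not all inputs occur → does not occur.
Reaction-wheel cluster inoperative [OR]: Upper thruster failed=not, #1 magnetorquer failed=not → no input occurs → does not occur.
Thruster branch unavailable [OR]: Reaction-wheel cluster inoperative=not, Primary wheel driver lost=not → no input occurs → does not occur.
Sensor suite fails [OR]: Lower gyro is out=not, Outboard rate sensor 2 malfunctions=occurs, Lower reaction wheel 2 malfunctions=not → at least one input occurs → occurs.
Backup chain 2 unavailable [AND]: Sensor suite fails=occurs, Main star tracker 2 is inoperative=not → not all inputs occur → does not occur.
Spacecraft attitude control lost [OR]: Control loop inoperative=not, Thruster branch unavailable=not, Backup chain 2 unavailable=not → no input occurs → does not occur.

No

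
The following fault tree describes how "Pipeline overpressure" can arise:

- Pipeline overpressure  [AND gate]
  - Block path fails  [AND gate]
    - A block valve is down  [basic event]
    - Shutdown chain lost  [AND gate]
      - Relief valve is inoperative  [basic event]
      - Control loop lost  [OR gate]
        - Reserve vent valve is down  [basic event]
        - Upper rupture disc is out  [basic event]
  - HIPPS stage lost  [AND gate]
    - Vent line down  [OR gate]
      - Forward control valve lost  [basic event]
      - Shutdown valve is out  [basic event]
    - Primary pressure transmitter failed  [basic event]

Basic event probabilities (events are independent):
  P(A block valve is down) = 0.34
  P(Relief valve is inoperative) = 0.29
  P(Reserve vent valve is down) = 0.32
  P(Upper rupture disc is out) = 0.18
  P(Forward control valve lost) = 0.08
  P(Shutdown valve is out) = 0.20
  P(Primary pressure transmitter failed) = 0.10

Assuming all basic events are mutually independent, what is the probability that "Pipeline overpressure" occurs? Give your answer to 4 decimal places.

P(Control loop lost) [OR] = 1 − (1−0.32) × (1−0.18) = 0.442400
P(Shutdown chain lost) [AND] = 0.29 × 0.442400 = 0.128296
P(Block path fails) [AND] = 0.34 × 0.128296 = 0.043621
P(Vent line down) [OR] = 1 − (1−0.08) × (1−0.20) = 0.264000
P(HIPPS stage lost) [AND] = 0.264000 × 0.10 = 0.026400
P(Pipeline overpressure) [AND] = 0.043621 × 0.026400 = 0.001152
Rounded to 4 decimal places: P(Pipeline overpressure) ≈ 0.0012.

0.0012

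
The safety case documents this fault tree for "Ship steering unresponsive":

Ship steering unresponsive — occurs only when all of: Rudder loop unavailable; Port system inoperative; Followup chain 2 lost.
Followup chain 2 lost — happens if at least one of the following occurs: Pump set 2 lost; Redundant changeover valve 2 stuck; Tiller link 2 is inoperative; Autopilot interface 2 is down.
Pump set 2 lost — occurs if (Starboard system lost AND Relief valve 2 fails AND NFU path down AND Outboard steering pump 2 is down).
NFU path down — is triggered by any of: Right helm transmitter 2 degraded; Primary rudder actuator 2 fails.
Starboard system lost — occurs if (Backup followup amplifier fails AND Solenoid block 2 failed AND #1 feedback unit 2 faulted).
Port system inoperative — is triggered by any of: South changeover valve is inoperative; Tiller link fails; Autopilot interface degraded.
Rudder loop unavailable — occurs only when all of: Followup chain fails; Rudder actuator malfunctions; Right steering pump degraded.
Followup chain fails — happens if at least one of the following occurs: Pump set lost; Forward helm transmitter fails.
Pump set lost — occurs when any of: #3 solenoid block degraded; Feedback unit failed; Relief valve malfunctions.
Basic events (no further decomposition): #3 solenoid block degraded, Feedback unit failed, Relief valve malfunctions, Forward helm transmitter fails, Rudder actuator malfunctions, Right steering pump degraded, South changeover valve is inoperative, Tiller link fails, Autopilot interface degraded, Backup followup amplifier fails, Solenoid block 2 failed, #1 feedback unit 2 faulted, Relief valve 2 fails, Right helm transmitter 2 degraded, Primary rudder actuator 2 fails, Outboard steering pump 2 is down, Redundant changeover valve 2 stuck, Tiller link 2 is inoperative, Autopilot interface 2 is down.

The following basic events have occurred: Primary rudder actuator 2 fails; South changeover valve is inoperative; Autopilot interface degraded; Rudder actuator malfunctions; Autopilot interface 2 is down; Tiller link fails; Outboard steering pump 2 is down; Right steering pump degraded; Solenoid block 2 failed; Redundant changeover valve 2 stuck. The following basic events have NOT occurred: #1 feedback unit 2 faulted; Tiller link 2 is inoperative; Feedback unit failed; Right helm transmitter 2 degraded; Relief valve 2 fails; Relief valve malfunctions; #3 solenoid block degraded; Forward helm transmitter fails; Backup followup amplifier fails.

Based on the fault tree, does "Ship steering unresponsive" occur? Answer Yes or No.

Pump set lost [OR]: #3 solenoid block degraded=not, Feedback unit failed=not, Relief valve malfunctions=not → no input occurs → does not occur.
Followup chain fails [OR]: Pump set lost=not, Forward helm transmitter fails=not → no input occurs → does not occur.
Rudder loop unavailable [AND]: Followup chain fails=not, Rudder actuator malfunctions=occurs, Right steering pump degraded=occurs → not all inputs occur → does not occur.
Port system inoperative [OR]: South changeover valve is inoperative=occurs, Tiller link fails=occurs, Autopilot interface degraded=occurs → at least one input occurs → occurs.
Starboard system lost [AND]: Backup followup amplifier fails=not, Solenoid block 2 failed=occurs, #1 feedback unit 2 faulted=not → not all inputs occur → does not occur.
NFU path down [OR]: Right helm transmitter 2 degraded=not, Primary rudder actuator 2 fails=occurs → at least one input occurs → occurs.
Pump set 2 lost [AND]: Starboard system lost=not, Relief valve 2 fails=not, NFU path down=occurs, Outboard steering pump 2 is down=occurs → not all inputs occur → does not occur.
Followup chain 2 lost [OR]: Pump set 2 lost=not, Redundant changeover valve 2 stuck=occurs, Tiller link 2 is inoperative=not, Autopilot interface 2 is down=occurs → at least one input occurs → occurs.
Ship steering unresponsive [AND]: Rudder loop unavailable=not, Port system inoperative=occurs, Followup chain 2 lost=occurs → not all inputs occur → does not occur.

No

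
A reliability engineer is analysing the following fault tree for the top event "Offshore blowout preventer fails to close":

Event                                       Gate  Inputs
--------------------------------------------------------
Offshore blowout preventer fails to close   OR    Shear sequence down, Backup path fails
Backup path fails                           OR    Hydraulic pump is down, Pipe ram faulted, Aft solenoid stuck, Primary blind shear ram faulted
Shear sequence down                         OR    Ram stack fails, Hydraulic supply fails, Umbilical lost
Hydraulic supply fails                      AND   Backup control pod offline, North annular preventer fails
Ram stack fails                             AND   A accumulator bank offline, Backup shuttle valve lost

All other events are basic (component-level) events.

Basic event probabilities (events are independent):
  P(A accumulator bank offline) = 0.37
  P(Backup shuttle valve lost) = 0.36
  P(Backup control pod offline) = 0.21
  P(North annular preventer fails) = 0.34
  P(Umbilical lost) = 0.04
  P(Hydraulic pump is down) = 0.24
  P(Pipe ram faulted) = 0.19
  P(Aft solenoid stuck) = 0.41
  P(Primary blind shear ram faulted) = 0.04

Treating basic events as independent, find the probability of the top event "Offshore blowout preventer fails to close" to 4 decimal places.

P(Ram stack fails) [AND] = 0.37 × 0.36 = 0.133200
P(Hydraulic supply fails) [AND] = 0.21 × 0.34 = 0.071400
P(Shear sequence down) [OR] = 1 − (1−0.133200) × (1−0.071400) × (1−0.04) = 0.227286
P(Backup path fails) [OR] = 1 − (1−0.24) × (1−0.19) × (1−0.41) × (1−0.04) = 0.651324
P(Offshore blowout preventer fails to close) [OR] = 1 − (1−0.227286) × (1−0.651324) = 0.730573
Rounded to 4 decimal places: P(Offshore blowout preventer fails to close) ≈ 0.7306.

0.7306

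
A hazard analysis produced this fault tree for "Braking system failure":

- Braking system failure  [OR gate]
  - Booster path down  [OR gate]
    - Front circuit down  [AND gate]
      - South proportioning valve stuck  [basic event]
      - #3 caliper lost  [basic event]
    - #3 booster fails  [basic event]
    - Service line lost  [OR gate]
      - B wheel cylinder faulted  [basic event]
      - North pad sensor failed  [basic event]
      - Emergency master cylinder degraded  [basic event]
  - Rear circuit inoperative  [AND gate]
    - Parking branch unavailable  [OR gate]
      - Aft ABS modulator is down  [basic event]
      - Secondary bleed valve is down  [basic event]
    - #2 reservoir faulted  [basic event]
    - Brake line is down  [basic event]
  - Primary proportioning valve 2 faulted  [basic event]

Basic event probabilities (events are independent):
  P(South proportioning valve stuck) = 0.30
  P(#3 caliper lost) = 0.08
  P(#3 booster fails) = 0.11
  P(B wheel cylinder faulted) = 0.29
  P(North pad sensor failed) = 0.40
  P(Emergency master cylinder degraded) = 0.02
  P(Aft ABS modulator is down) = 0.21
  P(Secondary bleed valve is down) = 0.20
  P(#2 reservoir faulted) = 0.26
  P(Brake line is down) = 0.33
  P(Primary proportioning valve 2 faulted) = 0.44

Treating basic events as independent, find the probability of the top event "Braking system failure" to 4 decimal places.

0.8033

P(Front circuit down) [AND] = 0.30 × 0.08 = 0.024000
P(Service line lost) [OR] = 1 − (1−0.29) × (1−0.40) × (1−0.02) = 0.582520
P(Booster path down) [OR] = 1 − (1−0.024000) × (1−0.11) × (1−0.582520) = 0.637360
P(Parking branch unavailable) [OR] = 1 − (1−0.21) × (1−0.20) = 0.368000
P(Rear circuit inoperative) [AND] = 0.368000 × 0.26 × 0.33 = 0.031574
P(Braking system failure) [OR] = 1 − (1−0.637360) × (1−0.031574) × (1−0.44) = 0.803334
Rounded to 4 decimal places: P(Braking system failure) ≈ 0.8033.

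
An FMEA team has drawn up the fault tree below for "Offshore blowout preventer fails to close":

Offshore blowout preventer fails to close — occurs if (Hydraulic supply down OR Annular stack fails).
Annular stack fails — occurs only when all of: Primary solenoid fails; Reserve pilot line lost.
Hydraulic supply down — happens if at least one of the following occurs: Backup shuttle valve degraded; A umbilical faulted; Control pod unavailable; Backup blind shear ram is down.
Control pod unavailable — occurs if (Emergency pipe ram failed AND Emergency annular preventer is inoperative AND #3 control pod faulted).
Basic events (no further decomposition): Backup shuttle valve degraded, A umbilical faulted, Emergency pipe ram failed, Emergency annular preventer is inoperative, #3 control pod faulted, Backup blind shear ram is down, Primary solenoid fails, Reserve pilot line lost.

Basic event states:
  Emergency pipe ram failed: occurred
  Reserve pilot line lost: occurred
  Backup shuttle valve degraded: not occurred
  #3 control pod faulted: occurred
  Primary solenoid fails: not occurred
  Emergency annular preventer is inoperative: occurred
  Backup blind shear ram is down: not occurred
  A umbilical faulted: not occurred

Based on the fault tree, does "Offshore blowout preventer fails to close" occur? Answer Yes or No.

Yes

Control pod unavailable [AND]: Emergency pipe ram failed=occurs, Emergency annular preventer is inoperative=occurs, #3 control pod faulted=occurs → all inputs occur → occurs.
Hydraulic supply down [OR]: Backup shuttle valve degraded=not, A umbilical faulted=not, Control pod unavailable=occurs, Backup blind shear ram is down=not → at least one input occurs → occurs.
Annular stack fails [AND]: Primary solenoid fails=not, Reserve pilot line lost=occurs → not all inputs occur → does not occur.
Offshore blowout preventer fails to close [OR]: Hydraulic supply down=occurs, Annular stack fails=not → at least one input occurs → occurs.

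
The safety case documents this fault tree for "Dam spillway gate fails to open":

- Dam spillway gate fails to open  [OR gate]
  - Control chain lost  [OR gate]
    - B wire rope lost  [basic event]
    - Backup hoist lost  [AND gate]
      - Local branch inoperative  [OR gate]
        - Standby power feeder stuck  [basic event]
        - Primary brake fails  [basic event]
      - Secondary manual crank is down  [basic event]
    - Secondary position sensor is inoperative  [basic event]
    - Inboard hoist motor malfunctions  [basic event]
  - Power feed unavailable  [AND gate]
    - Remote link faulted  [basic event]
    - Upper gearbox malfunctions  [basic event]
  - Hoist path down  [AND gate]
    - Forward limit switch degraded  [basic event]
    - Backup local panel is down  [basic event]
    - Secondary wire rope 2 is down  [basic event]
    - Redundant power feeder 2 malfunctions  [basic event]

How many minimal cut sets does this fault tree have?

Local branch inoperative [OR]: union of children's cut sets → 2 cut set(s).
Backup hoist lost [AND]: one cut set from each child combined → 2 × 1 = 2 cut set(s).
Control chain lost [OR]: union of children's cut sets → 5 cut set(s).
Power feed unavailable [AND]: one cut set from each child combined → 1 × 1 = 1 cut set(s).
Hoist path down [AND]: one cut set from each child combined → 1 × 1 × 1 × 1 = 1 cut set(s).
Dam spillway gate fails to open [OR]: union of children's cut sets → 7 cut set(s).
Minimal cut sets: {B wire rope lost}; {Secondary manual crank is down, Standby power feeder stuck}; {Primary brake fails, Secondary manual crank is down}; {Secondary position sensor is inoperative}; {Inboard hoist motor malfunctions}; {Remote link faulted, Upper gearbox malfunctions}; {Backup local panel is down, Forward limit switch degraded, Redundant power feeder 2 malfunctions, Secondary wire rope 2 is down}.

7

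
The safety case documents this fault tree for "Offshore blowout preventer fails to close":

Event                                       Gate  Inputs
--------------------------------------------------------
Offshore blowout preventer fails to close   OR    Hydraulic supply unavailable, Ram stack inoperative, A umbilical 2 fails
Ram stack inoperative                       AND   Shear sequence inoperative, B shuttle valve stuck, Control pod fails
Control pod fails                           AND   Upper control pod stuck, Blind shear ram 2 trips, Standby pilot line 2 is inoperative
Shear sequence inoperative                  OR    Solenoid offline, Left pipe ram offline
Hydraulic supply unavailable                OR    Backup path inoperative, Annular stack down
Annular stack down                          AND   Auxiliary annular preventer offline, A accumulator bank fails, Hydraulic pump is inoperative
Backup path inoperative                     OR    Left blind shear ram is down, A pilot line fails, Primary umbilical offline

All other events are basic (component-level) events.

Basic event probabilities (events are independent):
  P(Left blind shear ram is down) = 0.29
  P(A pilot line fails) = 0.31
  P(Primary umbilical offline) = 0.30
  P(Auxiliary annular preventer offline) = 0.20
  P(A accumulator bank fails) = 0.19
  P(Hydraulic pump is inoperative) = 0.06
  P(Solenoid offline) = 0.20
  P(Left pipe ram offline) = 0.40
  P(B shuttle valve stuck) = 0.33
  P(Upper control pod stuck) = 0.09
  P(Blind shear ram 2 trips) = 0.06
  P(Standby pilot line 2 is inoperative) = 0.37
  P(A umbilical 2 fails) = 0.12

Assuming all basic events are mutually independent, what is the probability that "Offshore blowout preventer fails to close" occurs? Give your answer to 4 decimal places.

P(Backup path inoperative) [OR] = 1 − (1−0.29) × (1−0.31) × (1−0.30) = 0.657070
P(Annular stack down) [AND] = 0.20 × 0.19 × 0.06 = 0.002280
P(Hydraulic supply unavailable) [OR] = 1 − (1−0.657070) × (1−0.002280) = 0.657852
P(Shear sequence inoperative) [OR] = 1 − (1−0.20) × (1−0.40) = 0.520000
P(Control pod fails) [AND] = 0.09 × 0.06 × 0.37 = 0.001998
P(Ram stack inoperative) [AND] = 0.520000 × 0.33 × 0.001998 = 0.000343
P(Offshore blowout preventer fails to close) [OR] = 1 − (1−0.657852) × (1−0.000343) × (1−0.12) = 0.699013
Rounded to 4 decimal places: P(Offshore blowout preventer fails to close) ≈ 0.6990.

0.6990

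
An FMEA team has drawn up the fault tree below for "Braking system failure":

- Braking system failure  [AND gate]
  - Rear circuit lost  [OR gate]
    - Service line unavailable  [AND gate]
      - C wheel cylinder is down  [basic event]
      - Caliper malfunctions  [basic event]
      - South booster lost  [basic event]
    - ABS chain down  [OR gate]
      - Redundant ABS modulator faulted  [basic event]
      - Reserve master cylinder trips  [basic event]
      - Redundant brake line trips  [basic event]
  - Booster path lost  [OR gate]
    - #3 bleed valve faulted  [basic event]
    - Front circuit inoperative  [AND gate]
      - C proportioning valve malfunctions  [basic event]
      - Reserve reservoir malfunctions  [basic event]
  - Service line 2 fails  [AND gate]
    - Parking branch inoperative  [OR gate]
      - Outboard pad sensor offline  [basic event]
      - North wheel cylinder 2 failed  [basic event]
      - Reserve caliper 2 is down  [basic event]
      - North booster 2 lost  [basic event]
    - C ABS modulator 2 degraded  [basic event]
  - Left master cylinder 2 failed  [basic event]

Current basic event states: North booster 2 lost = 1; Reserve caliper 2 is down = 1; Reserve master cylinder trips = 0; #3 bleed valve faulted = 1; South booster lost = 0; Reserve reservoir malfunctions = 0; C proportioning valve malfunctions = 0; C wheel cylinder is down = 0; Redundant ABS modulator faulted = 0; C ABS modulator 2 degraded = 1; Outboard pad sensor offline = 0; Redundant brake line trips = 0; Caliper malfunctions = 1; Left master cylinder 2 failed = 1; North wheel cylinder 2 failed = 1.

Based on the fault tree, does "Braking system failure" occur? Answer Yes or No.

No

Service line unavailable [AND]: C wheel cylinder is down=not, Caliper malfunctions=occurs, South booster lost=not → not all inputs occur → does not occur.
ABS chain down [OR]: Redundant ABS modulator faulted=not, Reserve master cylinder trips=not, Redundant brake line trips=not → no input occurs → does not occur.
Rear circuit lost [OR]: Service line unavailable=not, ABS chain down=not → no input occurs → does not occur.
Front circuit inoperative [AND]: C proportioning valve malfunctions=not, Reserve reservoir malfunctions=not → not all inputs occur → does not occur.
Booster path lost [OR]: #3 bleed valve faulted=occurs, Front circuit inoperative=not → at least one input occurs → occurs.
Parking branch inoperative [OR]: Outboard pad sensor offline=not, North wheel cylinder 2 failed=occurs, Reserve caliper 2 is down=occurs, North booster 2 lost=occurs → at least one input occurs → occurs.
Service line 2 fails [AND]: Parking branch inoperative=occurs, C ABS modulator 2 degraded=occurs → all inputs occur → occurs.
Braking system failure [AND]: Rear circuit lost=not, Booster path lost=occurs, Service line 2 fails=occurs, Left master cylinder 2 failed=occurs → not all inputs occur → does not occur.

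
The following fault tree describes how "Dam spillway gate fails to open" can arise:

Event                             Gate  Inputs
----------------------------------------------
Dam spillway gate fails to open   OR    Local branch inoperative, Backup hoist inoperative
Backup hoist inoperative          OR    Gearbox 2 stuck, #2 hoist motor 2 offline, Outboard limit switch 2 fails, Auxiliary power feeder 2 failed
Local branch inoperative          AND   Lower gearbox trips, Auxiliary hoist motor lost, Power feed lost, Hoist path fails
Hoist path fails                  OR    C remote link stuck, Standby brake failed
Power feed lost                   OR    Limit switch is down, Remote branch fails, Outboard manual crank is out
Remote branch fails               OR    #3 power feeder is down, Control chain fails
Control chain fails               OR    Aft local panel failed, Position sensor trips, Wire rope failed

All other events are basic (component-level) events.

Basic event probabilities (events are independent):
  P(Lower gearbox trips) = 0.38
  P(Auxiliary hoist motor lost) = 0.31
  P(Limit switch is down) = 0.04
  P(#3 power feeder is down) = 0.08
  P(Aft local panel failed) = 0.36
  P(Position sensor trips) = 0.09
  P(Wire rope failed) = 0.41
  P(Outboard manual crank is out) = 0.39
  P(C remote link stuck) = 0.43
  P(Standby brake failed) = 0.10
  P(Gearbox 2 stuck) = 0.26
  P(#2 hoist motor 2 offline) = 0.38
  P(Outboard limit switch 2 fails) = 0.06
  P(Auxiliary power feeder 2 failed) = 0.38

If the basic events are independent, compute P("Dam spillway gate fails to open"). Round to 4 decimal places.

P(Control chain fails) [OR] = 1 − (1−0.36) × (1−0.09) × (1−0.41) = 0.656384
P(Remote branch fails) [OR] = 1 − (1−0.08) × (1−0.656384) = 0.683873
P(Power feed lost) [OR] = 1 − (1−0.04) × (1−0.683873) × (1−0.39) = 0.814876
P(Hoist path fails) [OR] = 1 − (1−0.43) × (1−0.10) = 0.487000
P(Local branch inoperative) [AND] = 0.38 × 0.31 × 0.814876 × 0.487000 = 0.046748
P(Backup hoist inoperative) [OR] = 1 − (1−0.26) × (1−0.38) × (1−0.06) × (1−0.38) = 0.732611
P(Dam spillway gate fails to open) [OR] = 1 − (1−0.046748) × (1−0.732611) = 0.745111
Rounded to 4 decimal places: P(Dam spillway gate fails to open) ≈ 0.7451.

0.7451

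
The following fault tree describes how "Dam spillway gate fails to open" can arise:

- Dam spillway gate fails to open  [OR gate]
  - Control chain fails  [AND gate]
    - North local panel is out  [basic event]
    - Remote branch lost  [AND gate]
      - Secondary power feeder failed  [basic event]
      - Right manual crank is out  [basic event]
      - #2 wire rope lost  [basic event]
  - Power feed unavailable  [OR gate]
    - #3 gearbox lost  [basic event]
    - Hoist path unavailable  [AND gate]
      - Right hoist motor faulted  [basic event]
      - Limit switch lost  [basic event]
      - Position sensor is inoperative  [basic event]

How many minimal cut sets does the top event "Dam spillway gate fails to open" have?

Remote branch lost [AND]: one cut set from each child combined → 1 × 1 × 1 = 1 cut set(s).
Control chain fails [AND]: one cut set from each child combined → 1 × 1 = 1 cut set(s).
Hoist path unavailable [AND]: one cut set from each child combined → 1 × 1 × 1 = 1 cut set(s).
Power feed unavailable [OR]: union of children's cut sets → 2 cut set(s).
Dam spillway gate fails to open [OR]: union of children's cut sets → 3 cut set(s).
Minimal cut sets: {#2 wire rope lost, North local panel is out, Right manual crank is out, Secondary power feeder failed}; {#3 gearbox lost}; {Limit switch lost, Position sensor is inoperative, Right hoist motor faulted}.

3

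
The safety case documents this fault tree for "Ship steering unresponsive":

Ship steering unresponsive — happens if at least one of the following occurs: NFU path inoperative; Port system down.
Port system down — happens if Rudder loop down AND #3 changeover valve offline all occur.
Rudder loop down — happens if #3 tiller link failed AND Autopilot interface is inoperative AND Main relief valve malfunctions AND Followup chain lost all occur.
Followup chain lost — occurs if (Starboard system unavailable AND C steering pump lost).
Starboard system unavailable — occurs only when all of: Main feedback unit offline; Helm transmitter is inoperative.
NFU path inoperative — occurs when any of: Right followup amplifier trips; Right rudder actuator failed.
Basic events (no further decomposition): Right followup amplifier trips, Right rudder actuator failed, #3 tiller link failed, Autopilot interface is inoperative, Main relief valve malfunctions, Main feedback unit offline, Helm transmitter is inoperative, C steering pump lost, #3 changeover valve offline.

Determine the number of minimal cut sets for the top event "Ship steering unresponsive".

3

NFU path inoperative [OR]: union of children's cut sets → 2 cut set(s).
Starboard system unavailable [AND]: one cut set from each child combined → 1 × 1 = 1 cut set(s).
Followup chain lost [AND]: one cut set from each child combined → 1 × 1 = 1 cut set(s).
Rudder loop down [AND]: one cut set from each child combined → 1 × 1 × 1 × 1 = 1 cut set(s).
Port system down [AND]: one cut set from each child combined → 1 × 1 = 1 cut set(s).
Ship steering unresponsive [OR]: union of children's cut sets → 3 cut set(s).
Minimal cut sets: {Right followup amplifier trips}; {Right rudder actuator failed}; {#3 changeover valve offline, #3 tiller link failed, Autopilot interface is inoperative, C steering pump lost, Helm transmitter is inoperative, Main feedback unit offline, Main relief valve malfunctions}.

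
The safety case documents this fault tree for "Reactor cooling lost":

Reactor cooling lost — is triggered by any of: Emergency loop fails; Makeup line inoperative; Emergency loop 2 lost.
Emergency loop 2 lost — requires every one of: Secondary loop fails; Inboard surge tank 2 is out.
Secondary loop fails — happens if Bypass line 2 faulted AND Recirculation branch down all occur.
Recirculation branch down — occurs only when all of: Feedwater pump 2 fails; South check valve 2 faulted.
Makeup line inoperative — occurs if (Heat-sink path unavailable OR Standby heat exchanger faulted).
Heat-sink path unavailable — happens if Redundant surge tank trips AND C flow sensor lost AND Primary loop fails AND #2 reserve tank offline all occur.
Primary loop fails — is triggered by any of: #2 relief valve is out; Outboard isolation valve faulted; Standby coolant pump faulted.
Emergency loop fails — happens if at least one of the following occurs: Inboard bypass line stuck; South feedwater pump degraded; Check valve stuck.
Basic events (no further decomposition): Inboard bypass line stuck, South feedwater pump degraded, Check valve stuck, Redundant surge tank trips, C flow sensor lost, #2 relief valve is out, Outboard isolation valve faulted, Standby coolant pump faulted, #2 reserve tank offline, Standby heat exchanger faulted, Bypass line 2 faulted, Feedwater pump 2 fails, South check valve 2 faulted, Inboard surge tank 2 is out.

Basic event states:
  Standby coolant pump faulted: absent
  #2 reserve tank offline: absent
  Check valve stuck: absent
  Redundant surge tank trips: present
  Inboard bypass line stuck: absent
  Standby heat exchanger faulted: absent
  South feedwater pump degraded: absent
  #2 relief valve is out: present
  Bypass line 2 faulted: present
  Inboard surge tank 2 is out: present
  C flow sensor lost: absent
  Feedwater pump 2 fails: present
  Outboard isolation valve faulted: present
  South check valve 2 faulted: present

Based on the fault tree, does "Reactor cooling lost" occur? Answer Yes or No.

Emergency loop fails [OR]: Inboard bypass line stuck=not, South feedwater pump degraded=not, Check valve stuck=not → no input occurs → does not occur.
Primary loop fails [OR]: #2 relief valve is out=occurs, Outboard isolation valve faulted=occurs, Standby coolant pump faulted=not → at least one input occurs → occurs.
Heat-sink path unavailable [AND]: Redundant surge tank trips=occurs, C flow sensor lost=not, Primary loop fails=occurs, #2 reserve tank offline=not → not all inputs occur → does not occur.
Makeup line inoperative [OR]: Heat-sink path unavailable=not, Standby heat exchanger faulted=not → no input occurs → does not occur.
Recirculation branch down [AND]: Feedwater pump 2 fails=occurs, South check valve 2 faulted=occurs → all inputs occur → occurs.
Secondary loop fails [AND]: Bypass line 2 faulted=occurs, Recirculation branch down=occurs → all inputs occur → occurs.
Emergency loop 2 lost [AND]: Secondary loop fails=occurs, Inboard surge tank 2 is out=occurs → all inputs occur → occurs.
Reactor cooling lost [OR]: Emergency loop fails=not, Makeup line inoperative=not, Emergency loop 2 lost=occurs → at least one input occurs → occurs.

Yes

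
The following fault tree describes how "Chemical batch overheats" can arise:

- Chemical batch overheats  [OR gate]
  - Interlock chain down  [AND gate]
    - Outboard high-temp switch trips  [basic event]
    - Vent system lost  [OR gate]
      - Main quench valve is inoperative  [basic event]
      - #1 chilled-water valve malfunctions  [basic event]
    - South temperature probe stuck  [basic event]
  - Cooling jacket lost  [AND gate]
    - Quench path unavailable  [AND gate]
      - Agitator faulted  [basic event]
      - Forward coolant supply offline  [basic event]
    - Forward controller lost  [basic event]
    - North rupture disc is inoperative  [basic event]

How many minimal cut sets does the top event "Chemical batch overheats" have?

3

Vent system lost [OR]: union of children's cut sets → 2 cut set(s).
Interlock chain down [AND]: one cut set from each child combined → 1 × 2 × 1 = 2 cut set(s).
Quench path unavailable [AND]: one cut set from each child combined → 1 × 1 = 1 cut set(s).
Cooling jacket lost [AND]: one cut set from each child combined → 1 × 1 × 1 = 1 cut set(s).
Chemical batch overheats [OR]: union of children's cut sets → 3 cut set(s).
Minimal cut sets: {Main quench valve is inoperative, Outboard high-temp switch trips, South temperature probe stuck}; {#1 chilled-water valve malfunctions, Outboard high-temp switch trips, South temperature probe stuck}; {Agitator faulted, Forward controller lost, Forward coolant supply offline, North rupture disc is inoperative}.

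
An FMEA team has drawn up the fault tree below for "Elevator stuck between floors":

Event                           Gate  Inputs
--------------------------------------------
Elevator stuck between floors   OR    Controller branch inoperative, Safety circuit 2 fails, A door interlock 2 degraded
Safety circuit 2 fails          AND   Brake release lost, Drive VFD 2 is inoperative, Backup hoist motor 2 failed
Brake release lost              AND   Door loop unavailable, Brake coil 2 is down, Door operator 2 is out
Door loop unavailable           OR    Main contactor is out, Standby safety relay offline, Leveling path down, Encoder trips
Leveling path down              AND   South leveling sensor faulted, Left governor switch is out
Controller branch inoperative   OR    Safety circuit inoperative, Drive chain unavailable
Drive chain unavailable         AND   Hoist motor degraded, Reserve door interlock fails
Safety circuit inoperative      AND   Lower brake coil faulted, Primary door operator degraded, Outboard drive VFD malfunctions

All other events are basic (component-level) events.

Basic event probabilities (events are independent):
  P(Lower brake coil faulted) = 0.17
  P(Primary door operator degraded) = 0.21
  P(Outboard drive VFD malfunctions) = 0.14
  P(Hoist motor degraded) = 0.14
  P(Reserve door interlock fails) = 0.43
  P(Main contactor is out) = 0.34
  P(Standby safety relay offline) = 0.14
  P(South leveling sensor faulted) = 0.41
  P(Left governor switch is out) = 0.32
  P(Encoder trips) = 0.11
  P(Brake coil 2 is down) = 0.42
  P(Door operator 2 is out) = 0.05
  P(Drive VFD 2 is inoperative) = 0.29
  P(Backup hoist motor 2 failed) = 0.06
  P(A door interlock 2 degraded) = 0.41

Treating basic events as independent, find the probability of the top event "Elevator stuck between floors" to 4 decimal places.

0.4484

P(Safety circuit inoperative) [AND] = 0.17 × 0.21 × 0.14 = 0.004998
P(Drive chain unavailable) [AND] = 0.14 × 0.43 = 0.060200
P(Controller branch inoperative) [OR] = 1 − (1−0.004998) × (1−0.060200) = 0.064897
P(Leveling path down) [AND] = 0.41 × 0.32 = 0.131200
P(Door loop unavailable) [OR] = 1 − (1−0.34) × (1−0.14) × (1−0.131200) × (1−0.11) = 0.561114
P(Brake release lost) [AND] = 0.561114 × 0.42 × 0.05 = 0.011783
P(Safety circuit 2 fails) [AND] = 0.011783 × 0.29 × 0.06 = 0.000205
P(Elevator stuck between floors) [OR] = 1 − (1−0.064897) × (1−0.000205) × (1−0.41) = 0.448402
Rounded to 4 decimal places: P(Elevator stuck between floors) ≈ 0.4484.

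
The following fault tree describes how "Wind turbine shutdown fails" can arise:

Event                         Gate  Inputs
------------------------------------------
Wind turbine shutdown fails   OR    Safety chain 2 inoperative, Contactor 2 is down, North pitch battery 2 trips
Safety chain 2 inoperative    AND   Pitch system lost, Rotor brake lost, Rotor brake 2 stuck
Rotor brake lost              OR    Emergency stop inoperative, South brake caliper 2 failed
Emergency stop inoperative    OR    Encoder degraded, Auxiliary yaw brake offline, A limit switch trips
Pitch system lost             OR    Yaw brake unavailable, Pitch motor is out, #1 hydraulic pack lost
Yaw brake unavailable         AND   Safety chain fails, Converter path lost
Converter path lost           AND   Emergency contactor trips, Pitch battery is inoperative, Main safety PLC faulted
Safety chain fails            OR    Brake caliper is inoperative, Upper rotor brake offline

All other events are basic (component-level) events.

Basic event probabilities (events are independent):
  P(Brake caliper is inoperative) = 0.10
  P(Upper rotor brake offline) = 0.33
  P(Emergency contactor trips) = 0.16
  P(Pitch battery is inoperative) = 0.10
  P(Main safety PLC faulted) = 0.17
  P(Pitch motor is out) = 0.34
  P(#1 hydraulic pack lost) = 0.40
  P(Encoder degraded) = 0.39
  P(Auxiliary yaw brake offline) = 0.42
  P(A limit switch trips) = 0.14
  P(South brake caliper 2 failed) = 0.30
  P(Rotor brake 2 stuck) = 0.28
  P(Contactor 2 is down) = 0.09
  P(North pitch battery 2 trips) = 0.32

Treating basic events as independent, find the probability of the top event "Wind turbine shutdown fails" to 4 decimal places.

P(Safety chain fails) [OR] = 1 − (1−0.10) × (1−0.33) = 0.397000
P(Converter path lost) [AND] = 0.16 × 0.10 × 0.17 = 0.002720
P(Yaw brake unavailable) [AND] = 0.397000 × 0.002720 = 0.001080
P(Pitch system lost) [OR] = 1 − (1−0.001080) × (1−0.34) × (1−0.40) = 0.604428
P(Emergency stop inoperative) [OR] = 1 − (1−0.39) × (1−0.42) × (1−0.14) = 0.695732
P(Rotor brake lost) [OR] = 1 − (1−0.695732) × (1−0.30) = 0.787012
P(Safety chain 2 inoperative) [AND] = 0.604428 × 0.787012 × 0.28 = 0.133194
P(Wind turbine shutdown fails) [OR] = 1 − (1−0.133194) × (1−0.09) × (1−0.32) = 0.463620
Rounded to 4 decimal places: P(Wind turbine shutdown fails) ≈ 0.4636.

0.4636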